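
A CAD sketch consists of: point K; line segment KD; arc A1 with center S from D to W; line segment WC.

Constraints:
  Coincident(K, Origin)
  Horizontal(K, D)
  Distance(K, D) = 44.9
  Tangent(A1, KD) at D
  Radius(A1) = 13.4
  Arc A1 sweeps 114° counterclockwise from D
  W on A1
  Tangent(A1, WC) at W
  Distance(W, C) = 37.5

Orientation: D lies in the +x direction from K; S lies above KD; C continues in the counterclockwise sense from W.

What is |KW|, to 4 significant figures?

60.17

Tangency of A1 to KD means the radius SD is perpendicular to KD, so S = D + (0, 13.4) = (44.90, 13.40). On A1, D sits at bearing -90° from S; a 114° counterclockwise sweep puts W at bearing 24°, so W = S + 13.4·(cos 24°, sin 24°) = (57.14, 18.85). Then |KW| = |W − K| = 60.17.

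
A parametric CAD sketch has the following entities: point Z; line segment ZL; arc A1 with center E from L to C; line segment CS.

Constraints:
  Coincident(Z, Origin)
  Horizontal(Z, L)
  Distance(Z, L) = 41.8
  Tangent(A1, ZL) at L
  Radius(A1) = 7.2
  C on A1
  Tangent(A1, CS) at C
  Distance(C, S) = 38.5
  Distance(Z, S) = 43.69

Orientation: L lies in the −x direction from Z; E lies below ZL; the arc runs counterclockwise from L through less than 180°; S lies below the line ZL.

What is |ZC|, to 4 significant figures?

48.43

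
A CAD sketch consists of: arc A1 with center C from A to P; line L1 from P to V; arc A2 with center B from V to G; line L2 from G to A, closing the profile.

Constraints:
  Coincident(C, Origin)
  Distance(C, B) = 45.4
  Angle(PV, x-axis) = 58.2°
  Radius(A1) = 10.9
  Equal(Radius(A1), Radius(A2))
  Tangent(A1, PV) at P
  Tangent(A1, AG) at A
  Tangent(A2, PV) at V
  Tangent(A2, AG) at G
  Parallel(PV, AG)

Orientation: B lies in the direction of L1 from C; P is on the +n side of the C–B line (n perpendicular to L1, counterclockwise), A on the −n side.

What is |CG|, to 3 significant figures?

46.7

Tangency of A1 to both parallel lines with radius 10.9 puts P and A at C ± 10.9·n: P = (-9.26, 5.74), A = (9.26, -5.74). Equal radii place V and G the same way about B: V = B + 10.9·n = (14.7, 44.3), G = B − 10.9·n = (33.2, 32.8). Then |CG| = |G − C| = 46.7.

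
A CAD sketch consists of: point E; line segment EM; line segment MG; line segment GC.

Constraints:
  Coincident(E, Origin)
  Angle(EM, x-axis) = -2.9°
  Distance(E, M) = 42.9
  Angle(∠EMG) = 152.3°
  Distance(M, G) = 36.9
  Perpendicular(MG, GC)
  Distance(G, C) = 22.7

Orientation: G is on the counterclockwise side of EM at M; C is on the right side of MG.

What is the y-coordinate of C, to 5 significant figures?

-7.2992

E is at the origin; EM runs at -2.9° with length 42.9, so M = 42.9·(cos -2.9°, sin -2.9°) = (42.845, -2.1704). ∠EMG = 152.3°, so MG runs at -2.9° + (180° − 152.3°) = 24.800° from the x-axis; with |MG| = 36.9, G = M + 36.9·(cos 24.800°, sin 24.800°) = (76.342, 13.307). MG is perpendicular to GC; with |GC| = 22.7 on the right of MG, C = G + 22.7·(0.41945, -0.90778) = (85.864, -7.2992). So C.y = -7.2992.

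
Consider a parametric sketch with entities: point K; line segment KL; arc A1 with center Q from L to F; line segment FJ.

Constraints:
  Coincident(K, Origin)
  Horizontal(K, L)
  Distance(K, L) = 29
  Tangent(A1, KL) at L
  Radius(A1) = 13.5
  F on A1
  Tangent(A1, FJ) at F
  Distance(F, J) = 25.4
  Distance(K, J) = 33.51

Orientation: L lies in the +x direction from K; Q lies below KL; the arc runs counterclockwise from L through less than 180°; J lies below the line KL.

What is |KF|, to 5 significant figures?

18.567

K is at the origin; KL is horizontal with |KL| = 29.0 and L on the +x side, so L = (29.000, 0.0000). A1 meets KL tangentially, so QL is at right angles to KL, so Q = L + (0, -13.5) = (29.000, -13.500). Since QF ⟂ FJ (tangency), |QJ| = √(13.5² + 25.4²) = 28.765 regardless of where F sits on A1. So J lies on both circle(K, 33.51) and circle(Q, 28.765); the below-KL intersection is J = (7.5375, -32.651). F is the foot of the tangent from J: F = (16.336, -8.8238).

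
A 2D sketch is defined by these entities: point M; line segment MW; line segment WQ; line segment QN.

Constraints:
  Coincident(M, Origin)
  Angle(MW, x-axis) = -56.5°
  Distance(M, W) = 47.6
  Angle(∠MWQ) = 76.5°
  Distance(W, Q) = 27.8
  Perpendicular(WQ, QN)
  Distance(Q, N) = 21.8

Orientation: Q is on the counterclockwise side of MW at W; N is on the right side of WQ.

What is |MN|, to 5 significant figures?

70.100

M is at the origin; MW runs at -56.5° with length 47.6, so W = 47.6·(cos -56.5°, sin -56.5°) = (26.272, -39.693). ∠MWQ = 76.5°, so WQ runs at -56.5° + (180° − 76.5°) = 47.000° from the x-axis; with |WQ| = 27.8, Q = W + 27.8·(cos 47.000°, sin 47.000°) = (45.232, -19.361). WQ ⟂ QN; with |QN| = 21.8 on the right of WQ, N = Q + 21.8·(0.73135, -0.68200) = (61.175, -34.229). Then |MN| = |N − M| = 70.100.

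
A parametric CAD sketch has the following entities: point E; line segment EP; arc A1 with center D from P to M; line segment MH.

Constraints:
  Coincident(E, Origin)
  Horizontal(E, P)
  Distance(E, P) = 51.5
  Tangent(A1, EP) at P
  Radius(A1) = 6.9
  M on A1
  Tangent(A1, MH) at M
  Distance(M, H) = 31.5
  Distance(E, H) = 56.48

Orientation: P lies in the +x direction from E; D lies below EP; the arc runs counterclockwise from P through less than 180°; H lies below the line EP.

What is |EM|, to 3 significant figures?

45.1

E is at the origin; EP is horizontal with |EP| = 51.5 and P on the +x side, so P = (51.5, 0.00). A1 meets EP tangentially, so DP is at right angles to EP, so D = P + (0, -6.9) = (51.5, -6.90). Since DM ⟂ MH (tangency), |DH| = √(6.9² + 31.5²) = 32.2 regardless of where M sits on A1. So H lies on both circle(E, 56.48) and circle(D, 32.2); the below-EP intersection is H = (42.0, -37.7). M is the foot of the tangent from H: M = (44.6, -6.33).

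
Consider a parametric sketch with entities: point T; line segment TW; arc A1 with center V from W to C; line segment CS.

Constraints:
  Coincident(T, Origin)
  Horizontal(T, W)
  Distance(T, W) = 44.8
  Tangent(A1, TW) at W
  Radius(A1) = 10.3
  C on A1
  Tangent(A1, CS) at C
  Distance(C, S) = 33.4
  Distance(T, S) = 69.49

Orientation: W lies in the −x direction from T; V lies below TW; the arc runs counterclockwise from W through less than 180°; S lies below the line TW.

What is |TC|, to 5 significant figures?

56.126

T is at the origin; TW is horizontal with |TW| = 44.8 and W on the −x side, so W = (-44.800, 0.0000). Since A1 is tangent to TW there, VW ⟂ TW, so V = W + (0, -10.3) = (-44.800, -10.300). Since VC ⟂ CS (tangency), |VS| = √(10.3² + 33.4²) = 34.952 regardless of where C sits on A1. So S lies on both circle(T, 69.49) and circle(V, 34.952); the below-TW intersection is S = (-53.704, -44.099). C is the foot of the tangent from S: C = (-55.091, -10.728).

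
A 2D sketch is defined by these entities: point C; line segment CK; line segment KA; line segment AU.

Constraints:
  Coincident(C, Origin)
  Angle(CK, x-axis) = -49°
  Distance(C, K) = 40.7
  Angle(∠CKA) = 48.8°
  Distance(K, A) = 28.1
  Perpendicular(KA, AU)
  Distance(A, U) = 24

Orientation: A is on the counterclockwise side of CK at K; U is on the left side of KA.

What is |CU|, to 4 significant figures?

6.748

∠CKA = 48.8°, so KA runs at -49.0° + (180° − 48.8°) = 82.20° from the x-axis; with |KA| = 28.1, A = K + 28.1·(cos 82.20°, sin 82.20°) = (30.52, -2.877). KA ⟂ AU; with |AU| = 24.0 on the left of KA, U = A + 24.0·(-0.9907, 0.1357) = (6.737, 0.3805). Then |CU| = |U − C| = 6.748.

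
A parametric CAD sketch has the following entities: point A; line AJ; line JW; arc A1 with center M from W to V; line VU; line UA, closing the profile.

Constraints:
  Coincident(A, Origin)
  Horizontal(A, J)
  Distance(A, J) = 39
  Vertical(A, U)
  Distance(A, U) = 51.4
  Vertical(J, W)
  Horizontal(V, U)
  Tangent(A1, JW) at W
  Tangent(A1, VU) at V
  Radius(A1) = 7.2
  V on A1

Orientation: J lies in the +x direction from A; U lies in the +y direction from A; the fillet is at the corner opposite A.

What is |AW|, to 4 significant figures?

58.95

A is at the origin; A and J share the same y with |AJ| = 39.0 and J on the +x side, so J = (39.00, 0.000). AU is vertical with |AU| = 51.4 and U on the +y side, so U = (0.000, 51.40). The virtual corner opposite A is at (39.00, 51.40). The tangent condition forces MW to be normal to JW and since A1 is tangent to VU there, MV ⟂ VU, with radius 7.2, so the center M sits 7.2 in from both sides at M = (31.80, 44.20). That places the tangent points at W = (39.00, 44.20) on JW and V = (31.80, 51.40) on VU. Then |AW| = |W − A| = 58.95.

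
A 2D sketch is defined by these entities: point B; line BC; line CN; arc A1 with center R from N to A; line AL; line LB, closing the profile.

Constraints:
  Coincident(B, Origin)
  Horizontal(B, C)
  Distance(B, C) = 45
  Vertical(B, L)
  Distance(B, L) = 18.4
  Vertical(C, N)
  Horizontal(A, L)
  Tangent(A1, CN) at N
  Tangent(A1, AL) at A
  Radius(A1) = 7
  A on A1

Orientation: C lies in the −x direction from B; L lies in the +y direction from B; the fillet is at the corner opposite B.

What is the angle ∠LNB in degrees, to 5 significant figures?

23.058°

The virtual corner opposite B is at (-45.000, 18.400). A1 meets CN tangentially, so RN is at right angles to CN and since A1 is tangent to AL there, RA ⟂ AL, with radius 7.0, so the center R sits 7.0 in from both sides at R = (-38.000, 11.400). That places the tangent points at N = (-45.000, 11.400) on CN and A = (-38.000, 18.400) on AL. Then cos ∠LNB = NL·NB / (|NL||NB|), giving 23.058°.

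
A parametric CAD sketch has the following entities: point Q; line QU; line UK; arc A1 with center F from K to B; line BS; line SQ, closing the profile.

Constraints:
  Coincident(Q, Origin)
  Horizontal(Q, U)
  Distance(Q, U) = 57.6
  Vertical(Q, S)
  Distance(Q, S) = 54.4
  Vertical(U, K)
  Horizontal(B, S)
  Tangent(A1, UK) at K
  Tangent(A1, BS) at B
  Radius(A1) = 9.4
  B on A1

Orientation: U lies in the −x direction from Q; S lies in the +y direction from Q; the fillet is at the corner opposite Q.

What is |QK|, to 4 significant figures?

73.09

Q is at the origin; QU is horizontal with |QU| = 57.6 and U on the −x side, so U = (-57.60, 0.000). QS is vertical with |QS| = 54.4 and S on the +y side, so S = (0.000, 54.40). The virtual corner opposite Q is at (-57.60, 54.40). The tangent condition forces FK to be normal to UK and tangency of A1 to BS means the radius FB is perpendicular to BS, with radius 9.4, so the center F sits 9.4 in from both sides at F = (-48.20, 45.00). That places the tangent points at K = (-57.60, 45.00) on UK and B = (-48.20, 54.40) on BS. Then |QK| = |K − Q| = 73.09.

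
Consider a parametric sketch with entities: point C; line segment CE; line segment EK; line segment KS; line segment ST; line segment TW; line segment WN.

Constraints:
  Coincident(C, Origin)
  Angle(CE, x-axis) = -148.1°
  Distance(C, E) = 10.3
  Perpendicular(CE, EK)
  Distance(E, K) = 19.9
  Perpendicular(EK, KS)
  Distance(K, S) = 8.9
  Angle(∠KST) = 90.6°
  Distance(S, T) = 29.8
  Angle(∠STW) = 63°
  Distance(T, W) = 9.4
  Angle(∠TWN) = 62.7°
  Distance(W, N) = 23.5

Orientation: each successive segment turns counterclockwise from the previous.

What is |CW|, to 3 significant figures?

11.1

C is at the origin; CE runs at -148.1° with length 10.3, so E = (-8.74, -5.44). The perpendicularity gives EK at right angles to CE, so EK runs at -58.1°; with |EK| = 19.9, K = (1.77, -22.3). EK ⟂ KS, so KS runs at 31.9°; with |KS| = 8.9, S = (9.33, -17.6). ∠KST = 90.6° gives ST at 121° from the x-axis; with |ST| = 29.8, T = (-6.15, 7.83). ∠STW = 63.0° gives TW at -122° from the x-axis; with |TW| = 9.4, W = (-11.1, -0.169). Then |CW| = |W − C| = 11.1.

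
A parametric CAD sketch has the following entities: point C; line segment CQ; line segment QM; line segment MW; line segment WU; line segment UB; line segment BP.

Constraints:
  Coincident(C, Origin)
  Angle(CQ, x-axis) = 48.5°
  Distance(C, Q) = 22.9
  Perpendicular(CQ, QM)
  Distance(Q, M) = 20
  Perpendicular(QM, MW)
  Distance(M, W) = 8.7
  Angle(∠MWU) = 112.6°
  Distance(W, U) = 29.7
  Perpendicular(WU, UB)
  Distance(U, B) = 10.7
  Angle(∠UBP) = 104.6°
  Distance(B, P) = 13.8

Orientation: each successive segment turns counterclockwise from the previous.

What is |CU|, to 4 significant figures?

7.925

C is at the origin; CQ runs at 48.5° with length 22.9, so Q = (15.17, 17.15). CQ ⟂ QM, so QM runs at 138.5°; with |QM| = 20.0, M = (0.1949, 30.40). QM is perpendicular to MW, so MW runs at -131.5°; with |MW| = 8.7, W = (-5.570, 23.89). ∠MWU = 112.6° gives WU at -64.10° from the x-axis; with |WU| = 29.7, U = (7.403, -2.829). Then |CU| = |U − C| = 7.925.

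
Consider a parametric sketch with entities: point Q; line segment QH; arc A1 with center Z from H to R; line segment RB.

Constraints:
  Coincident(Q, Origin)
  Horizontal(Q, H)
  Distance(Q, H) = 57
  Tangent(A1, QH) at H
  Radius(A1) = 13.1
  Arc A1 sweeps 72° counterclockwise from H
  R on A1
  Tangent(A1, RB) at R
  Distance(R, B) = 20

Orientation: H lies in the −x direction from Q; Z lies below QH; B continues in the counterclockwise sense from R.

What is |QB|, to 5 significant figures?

80.681

On A1, H sits at bearing 90° from Z; a 72° counterclockwise sweep puts R at bearing 162°, so R = Z + 13.1·(cos 162°, sin 162°) = (-69.459, -9.0519). Tangency of A1 to RB means the radius ZR is perpendicular to RB, so RB runs along (−sin 162°, cos 162°); with |RB| = 20.0, B = (-75.639, -28.073). Then |QB| = |B − Q| = 80.681.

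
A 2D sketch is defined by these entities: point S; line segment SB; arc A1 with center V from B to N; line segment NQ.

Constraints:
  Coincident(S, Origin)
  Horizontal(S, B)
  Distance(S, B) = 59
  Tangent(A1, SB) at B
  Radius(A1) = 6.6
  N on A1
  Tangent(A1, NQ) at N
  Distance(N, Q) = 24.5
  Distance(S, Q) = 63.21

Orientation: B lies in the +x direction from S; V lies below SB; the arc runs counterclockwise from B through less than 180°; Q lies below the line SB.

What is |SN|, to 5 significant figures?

52.924

S is at the origin; S and B share the same y with |SB| = 59.0 and B on the +x side, so B = (59.000, 0.0000). Tangency of A1 to SB means the radius VB is perpendicular to SB, so V = B + (0, -6.6) = (59.000, -6.6000). Since VN ⟂ NQ (tangency), |VQ| = √(6.6² + 24.5²) = 25.373 regardless of where N sits on A1. So Q lies on both circle(S, 63.21) and circle(V, 25.373); the below-SB intersection is Q = (54.737, -31.613). N is the foot of the tangent from Q: N = (52.429, -7.2217).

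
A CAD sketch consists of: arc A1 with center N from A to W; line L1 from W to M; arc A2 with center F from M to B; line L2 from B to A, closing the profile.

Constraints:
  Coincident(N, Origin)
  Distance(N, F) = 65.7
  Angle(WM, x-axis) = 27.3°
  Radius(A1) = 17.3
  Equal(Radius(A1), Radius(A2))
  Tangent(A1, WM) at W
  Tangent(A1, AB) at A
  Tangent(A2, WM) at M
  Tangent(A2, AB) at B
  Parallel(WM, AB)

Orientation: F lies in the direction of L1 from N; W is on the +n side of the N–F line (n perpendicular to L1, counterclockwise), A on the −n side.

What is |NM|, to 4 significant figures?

67.94

Tangency of A1 to both parallel lines with radius 17.3 puts W and A at N ± 17.3·n: W = (-7.935, 15.37), A = (7.935, -15.37). Equal radii place M and B the same way about F: M = F + 17.3·n = (50.45, 45.51), B = F − 17.3·n = (66.32, 14.76). Then |NM| = |M − N| = 67.94.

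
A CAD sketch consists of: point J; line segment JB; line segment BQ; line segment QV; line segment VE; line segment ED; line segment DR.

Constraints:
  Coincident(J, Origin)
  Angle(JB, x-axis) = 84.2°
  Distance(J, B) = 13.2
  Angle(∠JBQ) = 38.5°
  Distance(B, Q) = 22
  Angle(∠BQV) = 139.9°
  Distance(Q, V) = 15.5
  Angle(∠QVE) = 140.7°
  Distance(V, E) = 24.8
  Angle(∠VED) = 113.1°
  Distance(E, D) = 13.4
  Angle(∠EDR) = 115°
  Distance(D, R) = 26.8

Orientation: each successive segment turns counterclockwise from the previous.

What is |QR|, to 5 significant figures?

32.980

J is at the origin; JB runs at 84.2° with length 13.2, so B = (1.3339, 13.132). ∠JBQ = 38.5° gives BQ at -134.30° from the x-axis; with |BQ| = 22.0, Q = (-14.031, -2.6128). ∠BQV = 139.9° gives QV at -94.200° from the x-axis; with |QV| = 15.5, V = (-15.166, -18.071). ∠QVE = 140.7° gives VE at -54.900° from the x-axis; with |VE| = 24.8, E = (-0.90625, -38.361). ∠VED = 113.1° gives ED at 12.000° from the x-axis; with |ED| = 13.4, D = (12.201, -35.575). ∠EDR = 115.0° gives DR at 77.000° from the x-axis; with |DR| = 26.8, R = (18.230, -9.4622). Then |QR| = |R − Q| = 32.980.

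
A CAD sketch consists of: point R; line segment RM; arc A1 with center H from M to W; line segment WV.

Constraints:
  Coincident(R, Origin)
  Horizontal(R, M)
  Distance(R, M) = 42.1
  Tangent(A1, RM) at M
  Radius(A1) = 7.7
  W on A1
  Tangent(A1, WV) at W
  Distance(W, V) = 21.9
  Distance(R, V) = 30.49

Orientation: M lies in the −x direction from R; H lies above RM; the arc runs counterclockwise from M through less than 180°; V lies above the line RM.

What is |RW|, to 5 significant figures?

36.115

Checks: |HW| = 7.700 ✓; ∠(HW, WV) = 90.00° ✓; |WV| = 21.90 ✓; |RV| = 30.49 ✓.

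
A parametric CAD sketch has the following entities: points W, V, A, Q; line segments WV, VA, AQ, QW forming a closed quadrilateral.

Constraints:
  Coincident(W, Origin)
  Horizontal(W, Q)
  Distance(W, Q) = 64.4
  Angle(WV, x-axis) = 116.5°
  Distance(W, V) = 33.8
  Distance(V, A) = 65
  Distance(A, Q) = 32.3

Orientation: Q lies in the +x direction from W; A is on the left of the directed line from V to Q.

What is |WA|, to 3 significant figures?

57.7

W is at the origin; WQ is horizontal with |WQ| = 64.4 and Q in +x, so Q = (64.4, 0). WV runs at 116.5° with |WV| = 33.8, so V = (-15.1, 30.2). A is determined by |VA| = 65.0 and |AQ| = 32.3 together: it lies at the intersection of circle(V, 65.0) and circle(Q, 32.3). With |VQ| = 85.0, the foot of the radical line on VQ is 61.2 from V and the perpendicular offset is √(65.0² − 61.2²) = 21.8. Taking the left-of-VQ solution: A = (49.9, 28.9).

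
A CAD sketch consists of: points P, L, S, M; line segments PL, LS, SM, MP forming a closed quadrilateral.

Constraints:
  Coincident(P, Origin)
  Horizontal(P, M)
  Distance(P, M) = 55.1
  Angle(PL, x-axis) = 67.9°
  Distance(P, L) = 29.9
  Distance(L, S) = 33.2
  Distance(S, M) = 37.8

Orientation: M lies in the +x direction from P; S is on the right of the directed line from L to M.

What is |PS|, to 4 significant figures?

18.28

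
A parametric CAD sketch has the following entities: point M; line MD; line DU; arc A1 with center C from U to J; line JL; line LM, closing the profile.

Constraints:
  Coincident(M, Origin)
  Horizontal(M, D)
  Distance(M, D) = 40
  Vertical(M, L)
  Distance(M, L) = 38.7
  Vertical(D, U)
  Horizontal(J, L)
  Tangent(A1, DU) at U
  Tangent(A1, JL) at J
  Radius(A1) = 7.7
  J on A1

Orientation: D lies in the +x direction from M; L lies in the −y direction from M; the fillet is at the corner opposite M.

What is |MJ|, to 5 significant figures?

50.408

The virtual corner opposite M is at (40.000, -38.700). Tangency of A1 to DU means the radius CU is perpendicular to DU and since A1 is tangent to JL there, CJ ⟂ JL, with radius 7.7, so the center C sits 7.7 in from both sides at C = (32.300, -31.000). That places the tangent points at U = (40.000, -31.000) on DU and J = (32.300, -38.700) on JL. Then |MJ| = |J − M| = 50.408.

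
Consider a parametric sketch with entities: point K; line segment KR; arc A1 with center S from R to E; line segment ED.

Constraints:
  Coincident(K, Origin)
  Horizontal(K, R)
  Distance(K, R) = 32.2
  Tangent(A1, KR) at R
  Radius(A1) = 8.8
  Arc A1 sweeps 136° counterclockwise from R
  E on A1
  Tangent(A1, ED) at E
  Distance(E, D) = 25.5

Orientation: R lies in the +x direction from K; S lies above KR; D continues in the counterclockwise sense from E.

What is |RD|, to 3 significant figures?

35.0

On A1, R sits at bearing -90° from S; a 136° counterclockwise sweep puts E at bearing 46°, so E = S + 8.8·(cos 46°, sin 46°) = (38.3, 15.1). Since A1 is tangent to ED there, SE ⟂ ED, so ED runs along (−sin 46°, cos 46°); with |ED| = 25.5, D = (20.0, 32.8). Then |RD| = |D − R| = 35.0.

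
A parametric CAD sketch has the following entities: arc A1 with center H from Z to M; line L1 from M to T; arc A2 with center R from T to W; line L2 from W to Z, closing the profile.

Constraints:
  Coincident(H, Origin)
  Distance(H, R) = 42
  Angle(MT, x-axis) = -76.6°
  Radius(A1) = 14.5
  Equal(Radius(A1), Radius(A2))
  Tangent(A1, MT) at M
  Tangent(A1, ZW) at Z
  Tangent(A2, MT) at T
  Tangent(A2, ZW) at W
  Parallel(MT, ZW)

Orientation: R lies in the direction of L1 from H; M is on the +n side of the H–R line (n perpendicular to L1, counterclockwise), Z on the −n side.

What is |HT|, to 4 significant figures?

44.43

The slot axis is L1's direction at -76.6°, so u = (cos -76.6°, sin -76.6°) = (0.2317, -0.9728) and n = (−sin -76.6°, cos -76.6°) = (0.9728, 0.2317). H is at the origin and R lies 42.0 along u from H, so R = 42.0·u = (9.733, -40.86). Tangency of A1 to both parallel lines with radius 14.5 puts M and Z at H ± 14.5·n: M = (14.11, 3.360), Z = (-14.11, -3.360). Equal radii place T and W the same way about R: T = R + 14.5·n = (23.84, -37.50), W = R − 14.5·n = (-4.372, -44.22). Then |HT| = |T − H| = 44.43.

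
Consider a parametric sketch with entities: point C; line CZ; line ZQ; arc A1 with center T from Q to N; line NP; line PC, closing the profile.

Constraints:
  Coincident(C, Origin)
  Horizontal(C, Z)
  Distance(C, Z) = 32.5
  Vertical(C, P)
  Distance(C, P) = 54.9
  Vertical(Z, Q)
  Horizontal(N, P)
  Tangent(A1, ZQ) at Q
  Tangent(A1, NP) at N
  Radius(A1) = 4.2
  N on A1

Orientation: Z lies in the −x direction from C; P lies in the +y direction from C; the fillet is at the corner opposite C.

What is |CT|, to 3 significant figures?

58.1

C is at the origin; C and Z share the same y with |CZ| = 32.5 and Z on the −x side, so Z = (-32.5, 0.00). CP is vertical with |CP| = 54.9 and P on the +y side, so P = (0.00, 54.9). The virtual corner opposite C is at (-32.5, 54.9). Tangency of A1 to ZQ means the radius TQ is perpendicular to ZQ and tangency of A1 to NP means the radius TN is perpendicular to NP, with radius 4.2, so the center T sits 4.2 in from both sides at T = (-28.3, 50.7). Then |CT| = |T − C| = 58.1.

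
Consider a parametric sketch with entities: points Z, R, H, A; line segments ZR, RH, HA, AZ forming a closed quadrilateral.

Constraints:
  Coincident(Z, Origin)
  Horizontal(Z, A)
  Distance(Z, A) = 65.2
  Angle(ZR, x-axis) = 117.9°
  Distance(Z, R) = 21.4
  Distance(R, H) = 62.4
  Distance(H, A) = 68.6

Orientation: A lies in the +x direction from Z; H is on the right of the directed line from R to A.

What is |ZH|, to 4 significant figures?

41.44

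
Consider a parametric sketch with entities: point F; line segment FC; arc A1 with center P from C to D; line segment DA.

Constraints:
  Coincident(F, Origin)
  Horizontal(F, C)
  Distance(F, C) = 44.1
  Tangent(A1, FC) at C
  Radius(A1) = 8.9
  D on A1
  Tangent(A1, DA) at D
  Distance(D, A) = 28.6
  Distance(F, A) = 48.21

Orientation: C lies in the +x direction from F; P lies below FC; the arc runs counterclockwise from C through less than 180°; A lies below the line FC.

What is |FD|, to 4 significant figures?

36.12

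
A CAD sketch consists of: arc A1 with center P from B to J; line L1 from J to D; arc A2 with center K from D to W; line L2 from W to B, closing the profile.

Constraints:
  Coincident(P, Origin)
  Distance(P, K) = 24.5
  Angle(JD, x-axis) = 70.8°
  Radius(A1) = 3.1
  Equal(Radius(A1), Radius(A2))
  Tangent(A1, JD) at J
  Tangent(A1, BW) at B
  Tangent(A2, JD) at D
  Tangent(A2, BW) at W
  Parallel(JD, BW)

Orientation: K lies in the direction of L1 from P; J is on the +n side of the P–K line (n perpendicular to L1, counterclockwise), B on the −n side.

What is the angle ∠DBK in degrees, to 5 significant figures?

6.9899°

Tangency of A1 to both parallel lines with radius 3.1 puts J and B at P ± 3.1·n: J = (-2.9276, 1.0195), B = (2.9276, -1.0195). Equal radii place D and W the same way about K: D = K + 3.1·n = (5.1297, 24.157), W = K − 3.1·n = (10.985, 22.118). Then cos ∠DBK = BD·BK / (|BD||BK|), giving 6.9899°.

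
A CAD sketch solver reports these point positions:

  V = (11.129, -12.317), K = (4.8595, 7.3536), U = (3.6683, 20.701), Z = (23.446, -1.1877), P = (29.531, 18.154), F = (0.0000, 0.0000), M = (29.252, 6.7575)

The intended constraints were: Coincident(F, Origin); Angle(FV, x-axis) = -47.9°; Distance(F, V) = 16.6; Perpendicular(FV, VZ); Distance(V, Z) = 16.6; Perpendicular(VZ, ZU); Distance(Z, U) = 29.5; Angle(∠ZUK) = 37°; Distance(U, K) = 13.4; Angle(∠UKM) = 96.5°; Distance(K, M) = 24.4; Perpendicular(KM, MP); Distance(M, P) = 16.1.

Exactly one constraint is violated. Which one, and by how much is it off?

Distance(M, P) = 16.1 — off by 4.70.

F = (0.00, 0.00) ✓; FV at -47.90° ✓; |FV| = 16.60 ✓; ∠(FV, VZ) = 90.00° ✓; |VZ| = 16.60 ✓; ∠(VZ, ZU) = 90.00° ✓; |ZU| = 29.50 ✓; ∠ZUK = 37.00° ✓; |UK| = 13.40 ✓; ∠UKM = 96.50° ✓; |KM| = 24.40 ✓; ∠(KM, MP) = 90.00° ✓; |MP| = 11.40 ✗.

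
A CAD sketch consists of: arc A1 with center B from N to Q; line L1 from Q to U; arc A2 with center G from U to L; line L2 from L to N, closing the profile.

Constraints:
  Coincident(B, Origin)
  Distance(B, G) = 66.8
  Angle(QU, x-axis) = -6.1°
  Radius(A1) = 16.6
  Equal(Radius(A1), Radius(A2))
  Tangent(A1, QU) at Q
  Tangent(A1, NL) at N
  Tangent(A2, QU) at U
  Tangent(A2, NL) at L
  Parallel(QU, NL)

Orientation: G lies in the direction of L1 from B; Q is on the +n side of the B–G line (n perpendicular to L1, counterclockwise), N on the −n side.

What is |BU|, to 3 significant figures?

68.8

The slot axis is L1's direction at -6.1°, so u = (cos -6.1°, sin -6.1°) = (0.994, -0.106) and n = (−sin -6.1°, cos -6.1°) = (0.106, 0.994). B is at the origin and G lies 66.8 along u from B, so G = 66.8·u = (66.4, -7.10). Tangency of A1 to both parallel lines with radius 16.6 puts Q and N at B ± 16.6·n: Q = (1.76, 16.5), N = (-1.76, -16.5). Equal radii place U and L the same way about G: U = G + 16.6·n = (68.2, 9.41), L = G − 16.6·n = (64.7, -23.6). Then |BU| = |U − B| = 68.8.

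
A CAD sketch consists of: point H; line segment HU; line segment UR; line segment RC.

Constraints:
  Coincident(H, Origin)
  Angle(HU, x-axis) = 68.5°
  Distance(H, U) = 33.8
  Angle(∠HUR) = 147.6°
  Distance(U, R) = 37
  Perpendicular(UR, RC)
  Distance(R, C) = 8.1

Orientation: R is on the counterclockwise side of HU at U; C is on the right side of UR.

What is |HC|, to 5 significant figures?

70.585

∠HUR = 147.6°, so UR runs at 68.5° + (180° − 147.6°) = 100.90° from the x-axis; with |UR| = 37.0, R = U + 37.0·(cos 100.90°, sin 100.90°) = (5.3912, 67.781). The perpendicularity gives RC at right angles to UR; with |RC| = 8.1 on the right of UR, C = R + 8.1·(0.98196, 0.18910) = (13.345, 69.312). Then |HC| = |C − H| = 70.585.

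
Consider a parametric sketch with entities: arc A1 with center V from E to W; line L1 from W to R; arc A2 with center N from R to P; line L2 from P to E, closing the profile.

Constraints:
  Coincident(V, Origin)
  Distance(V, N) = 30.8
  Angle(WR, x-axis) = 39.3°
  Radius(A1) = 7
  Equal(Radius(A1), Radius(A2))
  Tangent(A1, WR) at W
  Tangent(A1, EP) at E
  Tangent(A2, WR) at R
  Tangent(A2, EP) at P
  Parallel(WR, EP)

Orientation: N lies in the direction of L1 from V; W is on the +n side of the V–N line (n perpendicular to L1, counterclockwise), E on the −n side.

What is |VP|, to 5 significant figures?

31.585

The slot axis is L1's direction at 39.3°, so u = (cos 39.3°, sin 39.3°) = (0.77384, 0.63338) and n = (−sin 39.3°, cos 39.3°) = (-0.63338, 0.77384). V is at the origin and N lies 30.8 along u from V, so N = 30.8·u = (23.834, 19.508). Tangency of A1 to both parallel lines with radius 7.0 puts W and E at V ± 7.0·n: W = (-4.4337, 5.4169), E = (4.4337, -5.4169). Equal radii place R and P the same way about N: R = N + 7.0·n = (19.401, 24.925), P = N − 7.0·n = (28.268, 14.091). Then |VP| = |P − V| = 31.585.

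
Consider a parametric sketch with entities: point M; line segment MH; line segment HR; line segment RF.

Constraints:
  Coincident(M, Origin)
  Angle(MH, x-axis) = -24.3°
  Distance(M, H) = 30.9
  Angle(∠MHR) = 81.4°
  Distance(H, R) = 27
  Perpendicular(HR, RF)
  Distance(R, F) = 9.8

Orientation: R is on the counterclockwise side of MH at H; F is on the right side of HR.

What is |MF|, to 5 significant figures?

46.143

∠MHR = 81.4°, so HR runs at -24.3° + (180° − 81.4°) = 74.300° from the x-axis; with |HR| = 27.0, R = H + 27.0·(cos 74.300°, sin 74.300°) = (35.469, 13.277). HR ⟂ RF; with |RF| = 9.8 on the right of HR, F = R + 9.8·(0.96269, -0.27060) = (44.903, 10.625). Then |MF| = |F − M| = 46.143.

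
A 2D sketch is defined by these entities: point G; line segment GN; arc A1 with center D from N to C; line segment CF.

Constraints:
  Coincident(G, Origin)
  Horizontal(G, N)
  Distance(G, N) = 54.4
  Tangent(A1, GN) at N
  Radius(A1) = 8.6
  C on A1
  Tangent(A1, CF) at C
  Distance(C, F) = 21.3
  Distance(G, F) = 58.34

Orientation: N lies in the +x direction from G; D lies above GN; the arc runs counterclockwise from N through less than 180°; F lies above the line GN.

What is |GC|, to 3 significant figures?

62.9

Checks: G = (0.00, 0.00) ✓; |DC| = 8.600 ✓; ∠(DC, CF) = 90.00° ✓; |CF| = 21.30 ✓; |GF| = 58.34 ✓.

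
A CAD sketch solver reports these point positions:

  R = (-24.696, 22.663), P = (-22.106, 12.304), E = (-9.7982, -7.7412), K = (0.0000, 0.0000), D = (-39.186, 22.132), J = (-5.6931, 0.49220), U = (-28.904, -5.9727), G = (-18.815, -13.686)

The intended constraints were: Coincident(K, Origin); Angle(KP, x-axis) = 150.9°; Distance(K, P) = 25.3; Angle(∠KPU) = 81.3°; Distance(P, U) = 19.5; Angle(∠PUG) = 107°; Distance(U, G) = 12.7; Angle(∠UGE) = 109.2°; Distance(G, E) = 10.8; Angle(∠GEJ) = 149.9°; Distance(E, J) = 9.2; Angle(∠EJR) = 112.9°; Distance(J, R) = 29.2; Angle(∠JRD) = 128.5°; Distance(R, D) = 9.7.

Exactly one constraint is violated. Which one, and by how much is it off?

Distance(R, D) = 9.7 — off by 4.80.

K = (0.00, 0.00) ✓; KP at 150.9° ✓; |KP| = 25.30 ✓; ∠KPU = 81.30° ✓; |PU| = 19.50 ✓; ∠PUG = 107.0° ✓; |UG| = 12.70 ✓; ∠UGE = 109.2° ✓; |GE| = 10.80 ✓; ∠GEJ = 149.9° ✓; |EJ| = 9.200 ✓; ∠EJR = 112.9° ✓; |JR| = 29.20 ✓; ∠JRD = 128.5° ✓; |RD| = 14.50 ✗.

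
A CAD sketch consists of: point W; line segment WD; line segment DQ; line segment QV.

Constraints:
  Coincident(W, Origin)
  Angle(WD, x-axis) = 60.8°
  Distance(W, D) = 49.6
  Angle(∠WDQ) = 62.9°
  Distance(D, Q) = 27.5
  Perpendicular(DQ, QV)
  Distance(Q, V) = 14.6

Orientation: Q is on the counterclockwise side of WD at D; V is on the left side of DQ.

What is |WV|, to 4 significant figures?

29.96

W is at the origin; WD runs at 60.8° with length 49.6, so D = 49.6·(cos 60.8°, sin 60.8°) = (24.20, 43.30). ∠WDQ = 62.9°, so DQ runs at 60.8° + (180° − 62.9°) = 177.9° from the x-axis; with |DQ| = 27.5, Q = D + 27.5·(cos 177.9°, sin 177.9°) = (-3.284, 44.30). DQ ⟂ QV; with |QV| = 14.6 on the left of DQ, V = Q + 14.6·(-0.03664, -0.9993) = (-3.819, 29.71). Then |WV| = |V − W| = 29.96.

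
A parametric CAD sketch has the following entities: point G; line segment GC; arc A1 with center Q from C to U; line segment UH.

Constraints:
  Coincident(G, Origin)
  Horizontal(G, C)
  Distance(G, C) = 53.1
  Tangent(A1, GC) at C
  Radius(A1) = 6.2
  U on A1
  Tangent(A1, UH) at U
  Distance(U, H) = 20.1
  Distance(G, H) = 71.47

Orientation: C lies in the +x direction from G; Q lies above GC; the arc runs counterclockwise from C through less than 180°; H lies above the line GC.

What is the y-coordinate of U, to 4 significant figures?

3.130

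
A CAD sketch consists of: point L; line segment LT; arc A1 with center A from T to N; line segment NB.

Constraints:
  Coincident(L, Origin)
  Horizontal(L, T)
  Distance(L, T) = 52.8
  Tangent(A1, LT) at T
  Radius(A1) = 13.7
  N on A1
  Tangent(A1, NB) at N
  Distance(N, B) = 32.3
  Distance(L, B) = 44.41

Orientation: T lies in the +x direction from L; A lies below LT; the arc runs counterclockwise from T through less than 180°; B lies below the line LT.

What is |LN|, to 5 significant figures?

41.296

Checks: |AN| = 13.70 ✓; ∠(AN, NB) = 90.00° ✓; |NB| = 32.30 ✓; |LB| = 44.41 ✓.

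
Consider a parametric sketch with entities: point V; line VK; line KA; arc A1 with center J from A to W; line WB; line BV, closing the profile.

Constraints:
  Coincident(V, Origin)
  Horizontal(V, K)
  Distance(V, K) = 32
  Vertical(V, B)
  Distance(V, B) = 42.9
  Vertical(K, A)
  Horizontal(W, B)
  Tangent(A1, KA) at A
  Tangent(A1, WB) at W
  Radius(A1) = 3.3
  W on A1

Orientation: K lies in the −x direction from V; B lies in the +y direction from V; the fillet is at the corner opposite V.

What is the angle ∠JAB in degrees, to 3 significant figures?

5.89°

V is at the origin; VK is horizontal with |VK| = 32.0 and K on the −x side, so K = (-32.0, 0.00). V and B share the same x with |VB| = 42.9 and B on the +y side, so B = (0.00, 42.9). The virtual corner opposite V is at (-32.0, 42.9). A1 meets KA tangentially, so JA is at right angles to KA and tangency of A1 to WB means the radius JW is perpendicular to WB, with radius 3.3, so the center J sits 3.3 in from both sides at J = (-28.7, 39.6). That places the tangent points at A = (-32.0, 39.6) on KA and W = (-28.7, 42.9) on WB. Then cos ∠JAB = AJ·AB / (|AJ||AB|), giving 5.89°.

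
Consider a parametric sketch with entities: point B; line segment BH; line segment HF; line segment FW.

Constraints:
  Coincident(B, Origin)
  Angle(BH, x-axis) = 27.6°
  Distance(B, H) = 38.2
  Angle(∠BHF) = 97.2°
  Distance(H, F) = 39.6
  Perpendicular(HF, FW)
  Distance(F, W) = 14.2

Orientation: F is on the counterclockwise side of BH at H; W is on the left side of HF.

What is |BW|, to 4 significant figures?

50.32

∠BHF = 97.2°, so HF runs at 27.6° + (180° − 97.2°) = 110.4° from the x-axis; with |HF| = 39.6, F = H + 39.6·(cos 110.4°, sin 110.4°) = (20.05, 54.81). HF ⟂ FW; with |FW| = 14.2 on the left of HF, W = F + 14.2·(-0.9373, -0.3486) = (6.740, 49.86). Then |BW| = |W − B| = 50.32.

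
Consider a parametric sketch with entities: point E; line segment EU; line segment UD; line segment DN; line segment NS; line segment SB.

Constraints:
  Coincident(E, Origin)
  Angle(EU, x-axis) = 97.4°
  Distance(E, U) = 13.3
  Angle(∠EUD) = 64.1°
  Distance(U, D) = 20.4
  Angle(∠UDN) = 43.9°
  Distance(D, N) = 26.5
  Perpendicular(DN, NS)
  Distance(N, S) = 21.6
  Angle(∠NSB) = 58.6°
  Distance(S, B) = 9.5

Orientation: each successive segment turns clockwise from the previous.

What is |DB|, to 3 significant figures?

24.8

DN ⟂ NS, so NS runs at 115°; with |NS| = 21.6, S = (-15.6, 14.9). ∠NSB = 58.6° gives SB at -6.00° from the x-axis; with |SB| = 9.5, B = (-6.12, 13.9). Then |DB| = |B − D| = 24.8.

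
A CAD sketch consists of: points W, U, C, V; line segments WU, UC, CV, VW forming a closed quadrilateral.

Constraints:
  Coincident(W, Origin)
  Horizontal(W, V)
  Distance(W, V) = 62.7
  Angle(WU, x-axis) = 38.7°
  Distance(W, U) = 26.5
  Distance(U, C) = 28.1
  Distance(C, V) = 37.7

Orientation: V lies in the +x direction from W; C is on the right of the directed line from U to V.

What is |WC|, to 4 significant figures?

28.76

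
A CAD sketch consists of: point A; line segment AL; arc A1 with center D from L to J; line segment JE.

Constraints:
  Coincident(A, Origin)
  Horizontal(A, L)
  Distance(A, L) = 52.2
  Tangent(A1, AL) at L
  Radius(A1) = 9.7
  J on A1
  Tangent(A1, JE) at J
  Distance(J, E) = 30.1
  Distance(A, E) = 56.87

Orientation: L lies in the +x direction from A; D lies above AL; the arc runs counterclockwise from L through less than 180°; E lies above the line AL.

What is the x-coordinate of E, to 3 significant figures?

41.1

A is at the origin; A and L share the same y with |AL| = 52.2 and L on the +x side, so L = (52.2, 0.00). A1 meets AL tangentially, so DL is at right angles to AL, so D = L + (0, 9.7) = (52.2, 9.70). Since DJ ⟂ JE (tangency), |DE| = √(9.7² + 30.1²) = 31.6 regardless of where J sits on A1. So E lies on both circle(A, 56.87) and circle(D, 31.6); the above-AL intersection is E = (41.1, 39.3). J is the foot of the tangent from E: J = (59.8, 15.7).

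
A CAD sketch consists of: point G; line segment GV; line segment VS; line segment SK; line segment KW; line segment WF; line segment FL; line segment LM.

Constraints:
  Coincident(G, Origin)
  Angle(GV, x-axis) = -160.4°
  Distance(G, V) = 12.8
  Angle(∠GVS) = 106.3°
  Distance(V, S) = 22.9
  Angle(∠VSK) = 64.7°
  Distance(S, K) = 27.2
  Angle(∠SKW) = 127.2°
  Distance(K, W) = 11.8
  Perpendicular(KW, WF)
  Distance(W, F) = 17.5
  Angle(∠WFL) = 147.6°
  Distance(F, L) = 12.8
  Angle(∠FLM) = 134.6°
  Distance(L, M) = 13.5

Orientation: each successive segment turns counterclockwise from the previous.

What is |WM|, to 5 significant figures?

37.056

G is at the origin; GV runs at -160.4° with length 12.8, so V = (-12.058, -4.2938). ∠GVS = 106.3° gives VS at -86.700° from the x-axis; with |VS| = 22.9, S = (-10.740, -27.156). ∠VSK = 64.7° gives SK at 28.600° from the x-axis; with |SK| = 27.2, K = (13.141, -14.135). ∠SKW = 127.2° gives KW at 81.400° from the x-axis; with |KW| = 11.8, W = (14.906, -2.4681). KW ⟂ WF, so WF runs at 171.40°; with |WF| = 17.5, F = (-2.3977, 0.14880). ∠WFL = 147.6° gives FL at -156.20° from the x-axis; with |FL| = 12.8, L = (-14.109, -5.0166). ∠FLM = 134.6° gives LM at -110.80° from the x-axis; with |LM| = 13.5, M = (-18.903, -17.637). Then |WM| = |M − W| = 37.056.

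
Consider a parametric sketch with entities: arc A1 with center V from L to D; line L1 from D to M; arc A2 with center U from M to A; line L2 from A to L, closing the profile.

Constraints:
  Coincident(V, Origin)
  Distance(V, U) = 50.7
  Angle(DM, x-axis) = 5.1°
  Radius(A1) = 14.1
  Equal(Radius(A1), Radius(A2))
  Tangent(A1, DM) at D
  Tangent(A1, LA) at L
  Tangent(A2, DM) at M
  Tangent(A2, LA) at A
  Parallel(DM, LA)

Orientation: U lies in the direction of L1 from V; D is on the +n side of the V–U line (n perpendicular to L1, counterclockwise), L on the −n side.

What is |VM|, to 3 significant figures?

52.6

Tangency of A1 to both parallel lines with radius 14.1 puts D and L at V ± 14.1·n: D = (-1.25, 14.0), L = (1.25, -14.0). Equal radii place M and A the same way about U: M = U + 14.1·n = (49.2, 18.6), A = U − 14.1·n = (51.8, -9.54). Then |VM| = |M − V| = 52.6.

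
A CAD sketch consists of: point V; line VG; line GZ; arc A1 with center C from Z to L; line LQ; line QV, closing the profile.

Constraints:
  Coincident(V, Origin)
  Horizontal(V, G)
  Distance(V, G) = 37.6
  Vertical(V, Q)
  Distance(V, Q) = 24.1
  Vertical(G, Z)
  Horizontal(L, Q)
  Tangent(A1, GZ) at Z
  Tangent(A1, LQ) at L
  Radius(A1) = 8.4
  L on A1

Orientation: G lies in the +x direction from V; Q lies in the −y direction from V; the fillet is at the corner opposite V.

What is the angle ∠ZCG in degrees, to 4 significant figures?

61.85°

V is at the origin; V and G share the same y with |VG| = 37.6 and G on the +x side, so G = (37.60, 0.000). V and Q share the same x with |VQ| = 24.1 and Q on the −y side, so Q = (0.000, -24.10). The virtual corner opposite V is at (37.60, -24.10). The tangent condition forces CZ to be normal to GZ and A1 meets LQ tangentially, so CL is at right angles to LQ, with radius 8.4, so the center C sits 8.4 in from both sides at C = (29.20, -15.70). That places the tangent points at Z = (37.60, -15.70) on GZ and L = (29.20, -24.10) on LQ. Then cos ∠ZCG = CZ·CG / (|CZ||CG|), giving 61.85°.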